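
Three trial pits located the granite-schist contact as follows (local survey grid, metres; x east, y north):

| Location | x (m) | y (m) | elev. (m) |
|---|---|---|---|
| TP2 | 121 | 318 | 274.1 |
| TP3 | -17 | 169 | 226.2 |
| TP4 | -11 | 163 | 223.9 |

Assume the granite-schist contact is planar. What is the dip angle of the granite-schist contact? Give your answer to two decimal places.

19.43°

Two edge vectors: TP2→TP3 = (-138, -149, -47.9), TP2→TP4 = (-132, -155, -50.2).
Normal n = (TP2→TP3) × (TP2→TP4) = (55.3, -604.8, 1722).
So ∂z/∂x = −n_x/n_z = −0.03211 and ∂z/∂y = −n_y/n_z = 0.35122.
Gradient magnitude |∇z| = √(a² + b²) = √(0.00103 + 0.12336) = 0.35268.
True dip = arctan(0.35268) = 19.43°, dipping toward S (azimuth ≈ 175°).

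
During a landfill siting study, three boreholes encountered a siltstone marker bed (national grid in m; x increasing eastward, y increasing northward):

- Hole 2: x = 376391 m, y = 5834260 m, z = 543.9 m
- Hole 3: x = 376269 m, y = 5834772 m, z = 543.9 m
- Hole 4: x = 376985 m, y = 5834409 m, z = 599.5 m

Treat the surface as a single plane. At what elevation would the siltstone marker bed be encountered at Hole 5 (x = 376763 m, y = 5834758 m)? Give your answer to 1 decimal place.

Two edge vectors: Hole 2→Hole 3 = (-122, 512, 0), Hole 2→Hole 4 = (594, 149, 55.6).
Normal n = (Hole 2→Hole 3) × (Hole 2→Hole 4) = (28467.2, 6783.2, -322306).
So ∂z/∂x = −n_x/n_z = 0.088323519 and ∂z/∂y = −n_y/n_z = 0.021045838.
Intercept c from Hole 2: 543.9 − 33244.18 − 122786.89 = −155487.17.
At (376763, 5834758): z = 33277.0 + 122797.4 − 155487.17 = 587.2 m.

587.2 m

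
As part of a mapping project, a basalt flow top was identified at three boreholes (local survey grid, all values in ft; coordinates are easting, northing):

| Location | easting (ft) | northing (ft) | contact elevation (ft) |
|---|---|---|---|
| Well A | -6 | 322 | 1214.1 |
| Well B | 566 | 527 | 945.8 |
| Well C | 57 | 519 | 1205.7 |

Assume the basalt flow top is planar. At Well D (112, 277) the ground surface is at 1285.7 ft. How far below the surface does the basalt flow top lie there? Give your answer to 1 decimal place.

137.5 ft

Let the plane be z = a·easting + b·northing + c.
Well B−Well A: 572a + 205b = −268.3;  Well C−Well A: 63a + 197b = −8.4.
Solving gives a = −0.51251, b = 0.12126.
Then c = 1214.1 − a·-6 − b·322 = 1171.98.
At (112, 277): z_contact = −57.40 + 33.59 + 1171.98 = 1148.17 ft.
Depth below ground = 1285.7 − 1148.17 = 137.5 ft.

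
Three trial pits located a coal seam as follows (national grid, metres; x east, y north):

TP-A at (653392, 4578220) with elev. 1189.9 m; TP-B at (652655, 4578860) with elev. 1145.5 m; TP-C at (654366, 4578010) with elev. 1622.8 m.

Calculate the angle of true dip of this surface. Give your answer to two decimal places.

39.36°

Two edge vectors: TP-A→TP-B = (-737, 640, -44.4), TP-A→TP-C = (974, -210, 432.9).
Normal n = (TP-A→TP-B) × (TP-A→TP-C) = (267732, 275801.7, -468590).
So ∂z/∂x = −n_x/n_z = 0.57136 and ∂z/∂y = −n_y/n_z = 0.58858.
Gradient magnitude |∇z| = √(a² + b²) = √(0.32645 + 0.34642) = 0.82029.
True dip = arctan(0.82029) = 39.36°, dipping toward SW (azimuth ≈ 224°).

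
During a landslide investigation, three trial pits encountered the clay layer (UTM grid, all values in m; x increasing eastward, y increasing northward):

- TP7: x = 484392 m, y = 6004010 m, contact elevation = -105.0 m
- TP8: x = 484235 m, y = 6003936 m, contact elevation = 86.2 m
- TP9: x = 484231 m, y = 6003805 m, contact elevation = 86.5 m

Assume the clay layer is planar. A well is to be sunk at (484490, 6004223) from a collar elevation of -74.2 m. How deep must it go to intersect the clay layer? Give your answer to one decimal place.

Two edge vectors: TP7→TP8 = (-157, -74, 191.2), TP7→TP9 = (-161, -205, 191.5).
Normal n = (TP7→TP8) × (TP7→TP9) = (25025, -717.7, 20271).
So ∂z/∂x = −n_x/n_z = −1.234522224 and ∂z/∂y = −n_y/n_z = 0.035405259.
Intercept c from TP7: -105 + 597992.69 − 212573.53 = 385314.16.
At (484490, 6004223): z_contact = −598113.67 + 212581.07 + 385314.16 = -218.44 m.
Depth below ground = -74.2 − (-218.44) = 144.2 m.

144.2 m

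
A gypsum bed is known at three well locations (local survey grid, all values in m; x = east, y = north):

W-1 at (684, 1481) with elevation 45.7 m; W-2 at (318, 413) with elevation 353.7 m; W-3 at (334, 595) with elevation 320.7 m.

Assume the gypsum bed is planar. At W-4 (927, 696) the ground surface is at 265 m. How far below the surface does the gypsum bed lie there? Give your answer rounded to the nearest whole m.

Two edge vectors: W-1→W-2 = (-366, -1068, 308), W-1→W-3 = (-350, -886, 275).
Normal n = (W-1→W-2) × (W-1→W-3) = (-20812, -7150, -49524).
So ∂z/∂x = −n_x/n_z = −0.42024 and ∂z/∂y = −n_y/n_z = −0.14437.
Intercept c from W-1: 45.7 + 287.44 + 213.82 = 546.96.
At (927, 696): z_contact = −389.6 − 100.5 + 546.96 = 56.9 m.
Depth below ground = 265 − 56.9 = 208 m.

208 m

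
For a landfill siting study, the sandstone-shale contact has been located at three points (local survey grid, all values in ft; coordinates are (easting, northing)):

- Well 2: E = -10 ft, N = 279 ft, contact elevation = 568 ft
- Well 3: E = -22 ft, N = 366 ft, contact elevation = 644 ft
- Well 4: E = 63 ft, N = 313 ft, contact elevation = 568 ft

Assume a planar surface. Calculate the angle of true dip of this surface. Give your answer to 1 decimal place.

Two edge vectors: Well 2→Well 3 = (-12, 87, 76), Well 2→Well 4 = (73, 34, 0).
Normal n = (Well 2→Well 3) × (Well 2→Well 4) = (-2584, 5548, -6759).
So ∂z/∂E = −n_x/n_z = −0.38231 and ∂z/∂N = −n_y/n_z = 0.82083.
Gradient magnitude |∇z| = √(a² + b²) = √(0.14616 + 0.67376) = 0.90550.
True dip = arctan(0.90550) = 42.2°, dipping toward SSE (azimuth ≈ 155°).

42.2°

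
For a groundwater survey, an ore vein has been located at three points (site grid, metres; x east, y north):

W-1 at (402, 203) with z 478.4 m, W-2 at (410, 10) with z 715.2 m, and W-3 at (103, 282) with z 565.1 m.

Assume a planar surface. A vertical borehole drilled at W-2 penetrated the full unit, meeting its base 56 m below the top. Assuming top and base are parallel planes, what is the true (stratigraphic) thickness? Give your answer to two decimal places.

Two edge vectors: W-1→W-2 = (8, -193, 236.8), W-1→W-3 = (-299, 79, 86.7).
Normal n = (W-1→W-2) × (W-1→W-3) = (-35440.3, -71496.8, -57075).
So ∂z/∂x = −n_x/n_z = −0.62094 and ∂z/∂y = −n_y/n_z = −1.25268.
|∇z| = √(a²+b²) = 1.39813, so dip δ = arctan(1.39813) = 54.43°.
True thickness = vertical thickness × cos δ = 56 × cos 54.43° = 32.58 m.

32.58 m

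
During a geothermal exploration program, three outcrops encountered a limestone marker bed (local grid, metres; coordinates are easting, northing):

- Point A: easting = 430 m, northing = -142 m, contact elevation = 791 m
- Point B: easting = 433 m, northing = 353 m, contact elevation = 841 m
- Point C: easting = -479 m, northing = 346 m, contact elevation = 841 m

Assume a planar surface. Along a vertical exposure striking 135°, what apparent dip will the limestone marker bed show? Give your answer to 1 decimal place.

4.1°

Two edge vectors: Point A→Point B = (3, 495, 50), Point A→Point C = (-909, 488, 50).
Normal n = (Point A→Point B) × (Point A→Point C) = (350, -45600, 451419).
So ∂z/∂easting = −n_x/n_z = −0.00078 and ∂z/∂northing = −n_y/n_z = 0.10101.
Unit vector along 135° is (sin 135°, cos 135°) = (0.7071, -0.7071).
Slope in that direction = a·(0.7071) + b·(-0.7071) = −0.07198.
Apparent dip = arctan|0.07198| = 4.1° (true dip is 5.8°, so apparent ≤ true as expected).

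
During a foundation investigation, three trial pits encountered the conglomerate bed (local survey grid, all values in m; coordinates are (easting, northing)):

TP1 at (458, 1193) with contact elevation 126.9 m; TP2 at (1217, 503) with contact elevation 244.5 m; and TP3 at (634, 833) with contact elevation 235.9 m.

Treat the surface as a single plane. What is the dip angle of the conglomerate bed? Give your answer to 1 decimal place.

24.8°

Let the plane be z = a·E + b·N + c.
TP2−TP1: 759a − 690b = 117.6;  TP3−TP1: 176a − 360b = 109.
Solving gives a = −0.21656, b = −0.40865.
Gradient magnitude |∇z| = √(a² + b²) = √(0.04690 + 0.16700) = 0.46249.
True dip = arctan(0.46249) = 24.8°, dipping toward NNE (azimuth ≈ 028°).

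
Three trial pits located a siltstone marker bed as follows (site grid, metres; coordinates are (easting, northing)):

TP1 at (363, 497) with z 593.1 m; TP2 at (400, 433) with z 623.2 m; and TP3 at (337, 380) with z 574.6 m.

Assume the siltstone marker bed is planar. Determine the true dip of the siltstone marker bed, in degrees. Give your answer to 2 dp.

Let the plane be z = a·E + b·N + c.
TP2−TP1: 37a − 64b = 30.1;  TP3−TP1: −26a − 117b = −18.5.
Solving gives a = 0.78520, b = −0.01637.
Gradient magnitude |∇z| = √(a² + b²) = √(0.61654 + 0.00027) = 0.78537.
True dip = arctan(0.78537) = 38.15°, dipping toward W (azimuth ≈ 271°).

38.15°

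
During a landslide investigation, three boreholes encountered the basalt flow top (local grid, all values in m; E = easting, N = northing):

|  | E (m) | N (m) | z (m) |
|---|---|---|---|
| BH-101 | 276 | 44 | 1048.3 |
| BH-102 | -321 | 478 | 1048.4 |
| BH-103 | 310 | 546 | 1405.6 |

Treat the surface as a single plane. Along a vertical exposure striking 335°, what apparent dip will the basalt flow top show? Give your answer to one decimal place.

22.1°

Two edge vectors: BH-101→BH-102 = (-597, 434, 0.1), BH-101→BH-103 = (34, 502, 357.3).
Normal n = (BH-101→BH-102) × (BH-101→BH-103) = (155018, 213311.5, -314450).
So ∂z/∂E = −n_x/n_z = 0.49298 and ∂z/∂N = −n_y/n_z = 0.67836.
Unit vector along 335° is (sin 335°, cos 335°) = (-0.4226, 0.9063).
Slope in that direction = a·(-0.4226) + b·(0.9063) = 0.40646.
Apparent dip = arctan|0.40646| = 22.1° (true dip is 40.0°, so apparent ≤ true as expected).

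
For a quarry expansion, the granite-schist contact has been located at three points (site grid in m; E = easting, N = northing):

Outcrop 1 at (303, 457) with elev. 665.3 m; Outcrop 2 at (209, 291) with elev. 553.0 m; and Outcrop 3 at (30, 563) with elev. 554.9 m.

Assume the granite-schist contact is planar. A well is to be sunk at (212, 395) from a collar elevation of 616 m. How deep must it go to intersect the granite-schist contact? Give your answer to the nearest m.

23 m

Let the plane be z = a·E + b·N + c.
Outcrop 2−Outcrop 1: −94a − 166b = −112.3;  Outcrop 3−Outcrop 1: −273a + 106b = −110.4.
Solving gives a = 0.54684, b = 0.36685.
Then c = 665.3 − a·303 − b·457 = 331.96.
At (212, 395): z_contact = 115.9 + 144.9 + 331.96 = 592.8 m.
Depth below ground = 616 − 592.8 = 23 m.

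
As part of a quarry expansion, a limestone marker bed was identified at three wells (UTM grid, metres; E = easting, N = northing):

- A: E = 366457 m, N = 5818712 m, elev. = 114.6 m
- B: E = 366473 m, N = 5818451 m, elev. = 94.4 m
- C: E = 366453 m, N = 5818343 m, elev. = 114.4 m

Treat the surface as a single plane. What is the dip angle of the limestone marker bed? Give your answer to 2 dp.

Let the plane be z = a·E + b·N + c.
B−A: 16a − 261b = −20.2;  C−A: −4a − 369b = −0.2.
Solving gives a = −1.06528, b = 0.01209.
Gradient magnitude |∇z| = √(a² + b²) = √(1.13483 + 0.00015) = 1.06535.
True dip = arctan(1.06535) = 46.81°, dipping toward E (azimuth ≈ 091°).

46.81°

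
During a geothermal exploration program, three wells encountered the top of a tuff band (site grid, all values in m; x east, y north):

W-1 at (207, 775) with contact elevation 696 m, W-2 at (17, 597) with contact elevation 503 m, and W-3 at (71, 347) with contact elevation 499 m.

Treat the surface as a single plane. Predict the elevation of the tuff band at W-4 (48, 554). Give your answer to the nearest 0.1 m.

Let the plane be z = a·x + b·y + c.
W-2−W-1: −190a − 178b = −193;  W-3−W-1: −136a − 428b = −197.
Solving gives a = 0.83236, b = 0.19579.
Then c = 696 − a·207 − b·775 = 371.96.
At (48, 554): z = 40.0 + 108.5 + 371.96 = 520.4 m.

520.4 m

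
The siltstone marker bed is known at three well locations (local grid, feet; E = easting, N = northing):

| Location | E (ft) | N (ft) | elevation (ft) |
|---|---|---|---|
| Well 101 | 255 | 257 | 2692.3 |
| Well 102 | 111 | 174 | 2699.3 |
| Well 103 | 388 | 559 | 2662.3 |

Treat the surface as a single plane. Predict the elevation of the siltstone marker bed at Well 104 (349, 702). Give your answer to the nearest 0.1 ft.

2646.9 ft

Let the plane be z = a·E + b·N + c.
Well 102−Well 101: −144a − 83b = 7;  Well 103−Well 101: 133a + 302b = −30.
Solving gives a = 0.01159, b = −0.10444.
Then c = 2692.3 − a·255 − b·257 = 2716.19.
At (349, 702): z = 4.0 − 73.3 + 2716.19 = 2646.9 ft.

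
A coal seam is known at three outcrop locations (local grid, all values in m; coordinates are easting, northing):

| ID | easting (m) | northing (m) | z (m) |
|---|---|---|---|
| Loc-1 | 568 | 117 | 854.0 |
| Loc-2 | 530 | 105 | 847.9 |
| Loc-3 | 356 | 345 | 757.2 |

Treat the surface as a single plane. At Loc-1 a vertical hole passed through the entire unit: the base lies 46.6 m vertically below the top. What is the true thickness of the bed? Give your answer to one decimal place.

44.5 m

Let the plane be z = a·easting + b·northing + c.
Loc-2−Loc-1: −38a − 12b = −6.1;  Loc-3−Loc-1: −212a + 228b = −96.8.
Solving gives a = 0.22773, b = −0.21281.
|∇z| = √(a²+b²) = 0.31169, so dip δ = arctan(0.31169) = 17.31°.
True thickness = vertical thickness × cos δ = 46.6 × cos 17.31° = 44.5 m.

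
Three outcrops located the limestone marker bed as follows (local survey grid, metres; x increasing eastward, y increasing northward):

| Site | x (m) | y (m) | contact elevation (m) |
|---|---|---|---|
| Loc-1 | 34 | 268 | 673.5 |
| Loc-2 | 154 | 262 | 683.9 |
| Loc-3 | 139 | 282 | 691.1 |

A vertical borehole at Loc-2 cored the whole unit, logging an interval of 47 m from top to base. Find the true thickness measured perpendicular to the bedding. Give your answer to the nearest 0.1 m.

Let the plane be z = a·x + b·y + c.
Loc-2−Loc-1: 120a − 6b = 10.4;  Loc-3−Loc-1: 105a + 14b = 17.6.
Solving gives a = 0.10874, b = 0.44156.
|∇z| = √(a²+b²) = 0.45475, so dip δ = arctan(0.45475) = 24.45°.
True thickness = vertical thickness × cos δ = 47 × cos 24.45° = 42.8 m.

42.8 m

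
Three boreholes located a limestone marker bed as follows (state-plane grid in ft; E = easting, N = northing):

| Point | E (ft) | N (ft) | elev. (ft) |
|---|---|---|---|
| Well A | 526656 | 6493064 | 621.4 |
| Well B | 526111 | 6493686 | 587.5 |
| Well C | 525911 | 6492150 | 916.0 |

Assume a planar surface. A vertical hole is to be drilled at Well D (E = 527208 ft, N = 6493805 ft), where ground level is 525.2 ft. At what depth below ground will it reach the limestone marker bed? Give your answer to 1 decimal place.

134.4 ft

Two edge vectors: Well A→Well B = (-545, 622, -33.9), Well A→Well C = (-745, -914, 294.6).
Normal n = (Well A→Well B) × (Well A→Well C) = (152256.6, 185812.5, 961520).
So ∂z/∂E = −n_x/n_z = −0.158349904 and ∂z/∂N = −n_y/n_z = −0.193248710.
Intercept c from Well A: 621.4 + 83395.93 + 1254776.24 = 1338793.57.
At (527208, 6493805): z_contact = −83483.34 − 1254919.44 + 1338793.57 = 390.79 ft.
Depth below ground = 525.2 − 390.79 = 134.4 ft.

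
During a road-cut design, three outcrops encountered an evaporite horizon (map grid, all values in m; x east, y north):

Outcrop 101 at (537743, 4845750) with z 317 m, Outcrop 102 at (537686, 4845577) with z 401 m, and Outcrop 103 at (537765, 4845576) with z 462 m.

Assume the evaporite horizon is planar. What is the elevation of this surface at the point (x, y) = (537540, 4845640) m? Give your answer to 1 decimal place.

Let the plane be z = a·x + b·y + c.
Outcrop 102−Outcrop 101: −57a − 173b = 84;  Outcrop 103−Outcrop 101: 22a − 174b = 145.
Solving gives a = 0.762824249, b = −0.736884290.
Then c = 317 − a·537743 − b·4845750 = 3160870.65.
At (537540, 4845640): z = 410048.5 − 3570676.0 + 3160870.65 = 243.2 m.

243.2 m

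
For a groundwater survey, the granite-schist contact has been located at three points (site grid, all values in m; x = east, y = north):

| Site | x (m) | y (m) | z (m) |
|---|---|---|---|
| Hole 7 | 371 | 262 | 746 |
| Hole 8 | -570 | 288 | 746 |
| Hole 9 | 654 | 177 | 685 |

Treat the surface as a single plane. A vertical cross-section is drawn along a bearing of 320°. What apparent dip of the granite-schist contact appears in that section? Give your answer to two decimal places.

Let the plane be z = a·x + b·y + c.
Hole 8−Hole 7: −941a + 26b = 0;  Hole 9−Hole 7: 283a − 85b = −61.
Solving gives a = 0.02184, b = 0.79035.
Unit vector along 320° is (sin 320°, cos 320°) = (-0.6428, 0.7660).
Slope in that direction = a·(-0.6428) + b·(0.7660) = 0.59141.
Apparent dip = arctan|0.59141| = 30.60° (true dip is 38.3°, so apparent ≤ true as expected).

30.60°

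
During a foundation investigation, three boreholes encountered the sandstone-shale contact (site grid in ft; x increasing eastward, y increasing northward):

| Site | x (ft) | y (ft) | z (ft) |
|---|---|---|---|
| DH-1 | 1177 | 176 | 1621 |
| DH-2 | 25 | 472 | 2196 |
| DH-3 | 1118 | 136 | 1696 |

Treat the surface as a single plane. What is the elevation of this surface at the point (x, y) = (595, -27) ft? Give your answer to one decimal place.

2202.6 ft

Two edge vectors: DH-1→DH-2 = (-1152, 296, 575), DH-1→DH-3 = (-59, -40, 75).
Normal n = (DH-1→DH-2) × (DH-1→DH-3) = (45200, 52475, 63544).
So ∂z/∂x = −n_x/n_z = −0.711318 and ∂z/∂y = −n_y/n_z = −0.825806.
Intercept c from DH-1: 1621 + 837.22 + 145.34 = 2603.56.
At (595, -27): z = −423.2 + 22.3 + 2603.56 = 2202.6 ft.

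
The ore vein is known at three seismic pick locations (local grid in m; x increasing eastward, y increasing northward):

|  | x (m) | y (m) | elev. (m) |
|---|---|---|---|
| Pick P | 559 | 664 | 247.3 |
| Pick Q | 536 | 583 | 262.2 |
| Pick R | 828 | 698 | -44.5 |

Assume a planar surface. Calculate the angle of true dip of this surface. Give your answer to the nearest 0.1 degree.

Two edge vectors: Pick P→Pick Q = (-23, -81, 14.9), Pick P→Pick R = (269, 34, -291.8).
Normal n = (Pick P→Pick Q) × (Pick P→Pick R) = (23129.2, -2703.3, 21007).
So ∂z/∂x = −n_x/n_z = −1.10102 and ∂z/∂y = −n_y/n_z = 0.12869.
Gradient magnitude |∇z| = √(a² + b²) = √(1.21225 + 0.01656) = 1.10852.
True dip = arctan(1.10852) = 47.9°, dipping toward E (azimuth ≈ 097°).

47.9°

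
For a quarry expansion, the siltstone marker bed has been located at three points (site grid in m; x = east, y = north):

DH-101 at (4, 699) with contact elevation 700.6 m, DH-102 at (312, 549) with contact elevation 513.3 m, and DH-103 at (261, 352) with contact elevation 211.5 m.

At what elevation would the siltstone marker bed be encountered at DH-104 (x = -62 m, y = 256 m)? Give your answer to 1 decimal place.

Two edge vectors: DH-101→DH-102 = (308, -150, -187.3), DH-101→DH-103 = (257, -347, -489.1).
Normal n = (DH-101→DH-102) × (DH-101→DH-103) = (8371.9, 102506.7, -68326).
So ∂z/∂x = −n_x/n_z = 0.12253 and ∂z/∂y = −n_y/n_z = 1.50026.
Intercept c from DH-101: 700.6 − 0.49 − 1048.68 = −348.57.
At (-62, 256): z = −7.6 + 384.1 − 348.57 = 27.9 m.

27.9 m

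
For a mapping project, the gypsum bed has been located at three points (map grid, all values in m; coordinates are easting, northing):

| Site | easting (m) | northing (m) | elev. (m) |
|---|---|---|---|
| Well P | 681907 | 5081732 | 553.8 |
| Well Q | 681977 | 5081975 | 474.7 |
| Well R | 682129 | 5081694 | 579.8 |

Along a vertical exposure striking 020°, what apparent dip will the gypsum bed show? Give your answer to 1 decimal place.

Two edge vectors: Well P→Well Q = (70, 243, -79.1), Well P→Well R = (222, -38, 26).
Normal n = (Well P→Well Q) × (Well P→Well R) = (3312.2, -19380.2, -56606).
So ∂z/∂easting = −n_x/n_z = 0.05851 and ∂z/∂northing = −n_y/n_z = −0.34237.
Unit vector along 020° is (sin 20°, cos 20°) = (0.3420, 0.9397).
Slope in that direction = a·(0.3420) + b·(0.9397) = −0.30171.
Apparent dip = arctan|0.30171| = 16.8° (true dip is 19.2°, so apparent ≤ true as expected).

16.8°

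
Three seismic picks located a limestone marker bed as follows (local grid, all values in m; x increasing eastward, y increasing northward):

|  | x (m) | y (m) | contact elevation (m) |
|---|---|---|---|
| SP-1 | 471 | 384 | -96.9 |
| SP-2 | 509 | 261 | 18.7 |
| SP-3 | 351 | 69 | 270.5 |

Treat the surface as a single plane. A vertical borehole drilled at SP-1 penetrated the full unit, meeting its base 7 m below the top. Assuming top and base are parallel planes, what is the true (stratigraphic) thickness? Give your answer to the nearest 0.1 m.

4.7 m

Two edge vectors: SP-1→SP-2 = (38, -123, 115.6), SP-1→SP-3 = (-120, -315, 367.4).
Normal n = (SP-1→SP-2) × (SP-1→SP-3) = (-8776.2, -27833.2, -26730).
So ∂z/∂x = −n_x/n_z = −0.32833 and ∂z/∂y = −n_y/n_z = −1.04127.
|∇z| = √(a²+b²) = 1.09181, so dip δ = arctan(1.09181) = 47.51°.
True thickness = vertical thickness × cos δ = 7 × cos 47.51° = 4.7 m.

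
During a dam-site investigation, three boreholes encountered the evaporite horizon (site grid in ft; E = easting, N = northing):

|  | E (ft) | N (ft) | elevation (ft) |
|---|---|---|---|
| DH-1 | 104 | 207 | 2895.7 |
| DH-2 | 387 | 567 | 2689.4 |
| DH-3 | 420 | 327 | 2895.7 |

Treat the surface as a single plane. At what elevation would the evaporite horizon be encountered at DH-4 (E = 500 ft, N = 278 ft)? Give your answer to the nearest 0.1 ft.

2960.5 ft

Two edge vectors: DH-1→DH-2 = (283, 360, -206.3), DH-1→DH-3 = (316, 120, 0).
Normal n = (DH-1→DH-2) × (DH-1→DH-3) = (24756, -65190.8, -79800).
So ∂z/∂E = −n_x/n_z = 0.31023 and ∂z/∂N = −n_y/n_z = −0.81693.
Intercept c from DH-1: 2895.7 − 32.26 + 169.10 = 3032.54.
At (500, 278): z = 155.1 − 227.1 + 3032.54 = 2960.5 ft.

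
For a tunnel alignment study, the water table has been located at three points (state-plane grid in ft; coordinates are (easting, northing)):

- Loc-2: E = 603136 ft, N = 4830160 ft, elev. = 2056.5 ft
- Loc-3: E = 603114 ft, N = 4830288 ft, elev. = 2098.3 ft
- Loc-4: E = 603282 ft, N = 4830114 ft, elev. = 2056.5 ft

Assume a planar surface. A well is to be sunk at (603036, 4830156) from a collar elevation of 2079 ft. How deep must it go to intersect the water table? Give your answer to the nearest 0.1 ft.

Two edge vectors: Loc-2→Loc-3 = (-22, 128, 41.8), Loc-2→Loc-4 = (146, -46, 0).
Normal n = (Loc-2→Loc-3) × (Loc-2→Loc-4) = (1922.8, 6102.8, -17676).
So ∂z/∂E = −n_x/n_z = 0.108780267 and ∂z/∂N = −n_y/n_z = 0.345259108.
Intercept c from Loc-2: 2056.5 − 65609.30 − 1667656.74 = −1731209.53.
At (603036, 4830156): z_contact = 65598.42 + 1667655.35 − 1731209.53 = 2044.24 ft.
Depth below ground = 2079 − 2044.24 = 34.8 ft.

34.8 ft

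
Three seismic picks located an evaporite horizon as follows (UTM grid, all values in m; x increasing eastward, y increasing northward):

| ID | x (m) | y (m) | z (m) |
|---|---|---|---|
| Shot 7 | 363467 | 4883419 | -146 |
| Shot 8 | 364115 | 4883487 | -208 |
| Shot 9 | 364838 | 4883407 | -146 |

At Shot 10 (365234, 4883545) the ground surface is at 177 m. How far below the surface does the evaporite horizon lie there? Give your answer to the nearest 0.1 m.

Let the plane be z = a·x + b·y + c.
Shot 8−Shot 7: 648a + 68b = −62;  Shot 9−Shot 7: 1371a − 12b = 0.
Solving gives a = −0.007366045, b = −0.841570631.
Then c = -146 − a·363467 − b·4883419 = 4112273.32.
At (365234, 4883545): z_contact = −2690.33 − 4109848.05 + 4112273.32 = -265.05 m.
Depth below ground = 177 − (-265.05) = 442.1 m.

442.1 m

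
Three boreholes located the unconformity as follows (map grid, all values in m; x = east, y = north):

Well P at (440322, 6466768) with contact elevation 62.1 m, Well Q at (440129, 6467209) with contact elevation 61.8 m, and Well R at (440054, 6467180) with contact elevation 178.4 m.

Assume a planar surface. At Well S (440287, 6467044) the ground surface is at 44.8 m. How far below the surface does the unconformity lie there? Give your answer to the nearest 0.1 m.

96.9 m

Let the plane be z = a·x + b·y + c.
Well Q−Well P: −193a + 441b = −0.3;  Well R−Well P: −268a + 412b = 116.3.
Solving gives a = −1.329434733, b = −0.582496380.
Then c = 62.1 − a·440322 − b·6466768 = 4352310.41.
At (440287, 6467044): z_contact = −585332.83 − 3767029.72 + 4352310.41 = -52.14 m.
Depth below ground = 44.8 − (-52.14) = 96.9 m.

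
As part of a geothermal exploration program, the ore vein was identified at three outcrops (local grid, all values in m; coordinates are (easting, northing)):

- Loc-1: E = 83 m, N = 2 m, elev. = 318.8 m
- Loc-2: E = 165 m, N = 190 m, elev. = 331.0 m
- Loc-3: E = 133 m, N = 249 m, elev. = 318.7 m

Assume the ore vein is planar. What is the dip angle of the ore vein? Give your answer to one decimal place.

Two edge vectors: Loc-1→Loc-2 = (82, 188, 12.2), Loc-1→Loc-3 = (50, 247, -0.1).
Normal n = (Loc-1→Loc-2) × (Loc-1→Loc-3) = (-3032.2, 618.2, 10854).
So ∂z/∂E = −n_x/n_z = 0.27936 and ∂z/∂N = −n_y/n_z = −0.05696.
Gradient magnitude |∇z| = √(a² + b²) = √(0.07804 + 0.00324) = 0.28511.
True dip = arctan(0.28511) = 15.9°, dipping toward WNW (azimuth ≈ 282°).

15.9°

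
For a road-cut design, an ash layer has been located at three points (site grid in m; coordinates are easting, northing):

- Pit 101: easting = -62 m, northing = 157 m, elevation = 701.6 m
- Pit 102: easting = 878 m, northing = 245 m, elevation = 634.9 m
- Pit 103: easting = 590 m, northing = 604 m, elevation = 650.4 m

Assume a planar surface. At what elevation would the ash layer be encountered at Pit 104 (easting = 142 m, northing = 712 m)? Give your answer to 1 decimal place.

Let the plane be z = a·easting + b·northing + c.
Pit 102−Pit 101: 940a + 88b = −66.7;  Pit 103−Pit 101: 652a + 447b = −51.2.
Solving gives a = −0.06976, b = −0.01279.
Then c = 701.6 − a·-62 − b·157 = 699.28.
At (142, 712): z = −9.9 − 9.1 + 699.28 = 680.3 m.

680.3 m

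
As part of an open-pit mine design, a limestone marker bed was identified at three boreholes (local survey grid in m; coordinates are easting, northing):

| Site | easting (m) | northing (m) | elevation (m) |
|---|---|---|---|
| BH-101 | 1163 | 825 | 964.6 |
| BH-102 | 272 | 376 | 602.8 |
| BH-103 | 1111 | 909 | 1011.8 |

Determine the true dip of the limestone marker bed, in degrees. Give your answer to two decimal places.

Two edge vectors: BH-101→BH-102 = (-891, -449, -361.8), BH-101→BH-103 = (-52, 84, 47.2).
Normal n = (BH-101→BH-102) × (BH-101→BH-103) = (9198.4, 60868.8, -98192).
So ∂z/∂easting = −n_x/n_z = 0.09368 and ∂z/∂northing = −n_y/n_z = 0.61990.
Gradient magnitude |∇z| = √(a² + b²) = √(0.00878 + 0.38427) = 0.62693.
True dip = arctan(0.62693) = 32.08°, dipping toward S (azimuth ≈ 189°).

32.08°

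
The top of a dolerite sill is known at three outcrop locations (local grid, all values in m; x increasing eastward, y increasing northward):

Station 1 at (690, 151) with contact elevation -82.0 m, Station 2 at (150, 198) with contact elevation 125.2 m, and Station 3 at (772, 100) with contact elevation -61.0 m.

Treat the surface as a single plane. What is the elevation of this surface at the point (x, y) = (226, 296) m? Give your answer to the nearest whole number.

-29 m

Let the plane be z = a·x + b·y + c.
Station 2−Station 1: −540a + 47b = 207.2;  Station 3−Station 1: 82a − 51b = 21.
Solving gives a = −0.48781, b = −1.19608.
Then c = -82 − a·690 − b·151 = 435.20.
At (226, 296): z = −110.2 − 354.0 + 435.20 = -29.1 m.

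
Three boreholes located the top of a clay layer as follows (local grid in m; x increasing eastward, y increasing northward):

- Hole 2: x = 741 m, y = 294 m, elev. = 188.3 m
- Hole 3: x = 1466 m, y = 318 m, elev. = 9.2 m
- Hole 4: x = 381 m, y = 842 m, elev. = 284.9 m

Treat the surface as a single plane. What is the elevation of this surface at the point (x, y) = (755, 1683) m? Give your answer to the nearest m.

Two edge vectors: Hole 2→Hole 3 = (725, 24, -179.1), Hole 2→Hole 4 = (-360, 548, 96.6).
Normal n = (Hole 2→Hole 3) × (Hole 2→Hole 4) = (100465.2, -5559, 405940).
So ∂z/∂x = −n_x/n_z = −0.24749 and ∂z/∂y = −n_y/n_z = 0.01369.
Intercept c from Hole 2: 188.3 + 183.39 − 4.03 = 367.66.
At (755, 1683): z = −186.9 + 23.0 + 367.66 = 203.9 m.

204 m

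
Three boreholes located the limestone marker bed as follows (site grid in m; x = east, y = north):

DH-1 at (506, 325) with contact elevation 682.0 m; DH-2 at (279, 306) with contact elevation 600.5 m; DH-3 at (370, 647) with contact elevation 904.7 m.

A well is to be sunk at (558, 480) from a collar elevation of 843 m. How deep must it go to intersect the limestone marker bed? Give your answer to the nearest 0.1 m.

19.6 m

Two edge vectors: DH-1→DH-2 = (-227, -19, -81.5), DH-1→DH-3 = (-136, 322, 222.7).
Normal n = (DH-1→DH-2) × (DH-1→DH-3) = (22011.7, 61636.9, -75678).
So ∂z/∂x = −n_x/n_z = 0.29086 and ∂z/∂y = −n_y/n_z = 0.81446.
Intercept c from DH-1: 682 − 147.18 − 264.70 = 270.12.
At (558, 480): z_contact = 162.30 + 390.94 + 270.12 = 823.37 m.
Depth below ground = 843 − 823.37 = 19.6 m.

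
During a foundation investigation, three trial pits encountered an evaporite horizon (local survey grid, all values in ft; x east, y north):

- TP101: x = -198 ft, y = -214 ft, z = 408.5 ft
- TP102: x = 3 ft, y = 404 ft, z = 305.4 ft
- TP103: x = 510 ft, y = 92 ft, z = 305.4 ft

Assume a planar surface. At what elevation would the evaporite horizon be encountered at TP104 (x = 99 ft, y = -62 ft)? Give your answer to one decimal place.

Two edge vectors: TP101→TP102 = (201, 618, -103.1), TP101→TP103 = (708, 306, -103.1).
Normal n = (TP101→TP102) × (TP101→TP103) = (-32167.2, -52271.7, -376038).
So ∂z/∂x = −n_x/n_z = −0.08554 and ∂z/∂y = −n_y/n_z = −0.13901.
Intercept c from TP101: 408.5 − 16.94 − 29.75 = 361.82.
At (99, -62): z = −8.5 + 8.6 + 361.82 = 362.0 ft.

362.0 ft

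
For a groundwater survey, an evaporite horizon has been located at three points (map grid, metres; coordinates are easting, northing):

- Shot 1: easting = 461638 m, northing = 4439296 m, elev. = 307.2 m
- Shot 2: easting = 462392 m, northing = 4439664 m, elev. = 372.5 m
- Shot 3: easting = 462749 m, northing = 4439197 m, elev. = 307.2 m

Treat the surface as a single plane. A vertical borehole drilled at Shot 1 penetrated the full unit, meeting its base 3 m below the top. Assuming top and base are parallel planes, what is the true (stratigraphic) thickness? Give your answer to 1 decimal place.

Let the plane be z = a·easting + b·northing + c.
Shot 2−Shot 1: 754a + 368b = 65.3;  Shot 3−Shot 1: 1111a − 99b = 0.
Solving gives a = 0.01337, b = 0.15005.
|∇z| = √(a²+b²) = 0.15064, so dip δ = arctan(0.15064) = 8.57°.
True thickness = vertical thickness × cos δ = 3 × cos 8.57° = 3.0 m.

3.0 m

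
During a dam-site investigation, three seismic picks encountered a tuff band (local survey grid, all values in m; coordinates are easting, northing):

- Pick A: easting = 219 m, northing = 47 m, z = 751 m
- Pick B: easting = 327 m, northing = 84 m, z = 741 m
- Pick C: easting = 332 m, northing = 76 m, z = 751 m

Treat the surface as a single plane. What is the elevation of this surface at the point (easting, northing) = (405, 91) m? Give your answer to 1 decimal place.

755.0 m

Two edge vectors: Pick A→Pick B = (108, 37, -10), Pick A→Pick C = (113, 29, 0).
Normal n = (Pick A→Pick B) × (Pick A→Pick C) = (290, -1130, -1049).
So ∂z/∂easting = −n_x/n_z = 0.27645 and ∂z/∂northing = −n_y/n_z = −1.07722.
Intercept c from Pick A: 751 − 60.54 + 50.63 = 741.09.
At (405, 91): z = 112.0 − 98.0 + 741.09 = 755.0 m.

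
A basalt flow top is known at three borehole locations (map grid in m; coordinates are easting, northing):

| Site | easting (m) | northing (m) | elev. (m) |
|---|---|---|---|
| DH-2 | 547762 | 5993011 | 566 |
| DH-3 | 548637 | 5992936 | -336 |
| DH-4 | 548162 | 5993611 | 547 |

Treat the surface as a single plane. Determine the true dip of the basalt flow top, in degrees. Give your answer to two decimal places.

Let the plane be z = a·easting + b·northing + c.
DH-3−DH-2: 875a − 75b = −902;  DH-4−DH-2: 400a + 600b = −19.
Solving gives a = −0.97770, b = 0.62014.
Gradient magnitude |∇z| = √(a² + b²) = √(0.95590 + 0.38457) = 1.15779.
True dip = arctan(1.15779) = 49.18°, dipping toward ESE (azimuth ≈ 122°).

49.18°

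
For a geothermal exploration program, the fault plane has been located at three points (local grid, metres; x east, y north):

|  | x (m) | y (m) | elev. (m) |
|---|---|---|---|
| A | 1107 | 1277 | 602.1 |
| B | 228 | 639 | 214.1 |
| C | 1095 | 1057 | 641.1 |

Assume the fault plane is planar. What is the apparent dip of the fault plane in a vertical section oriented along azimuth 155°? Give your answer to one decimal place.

Two edge vectors: A→B = (-879, -638, -388), A→C = (-12, -220, 39).
Normal n = (A→B) × (A→C) = (-110242, 38937, 185724).
So ∂z/∂x = −n_x/n_z = 0.59358 and ∂z/∂y = −n_y/n_z = −0.20965.
Unit vector along 155° is (sin 155°, cos 155°) = (0.4226, -0.9063).
Slope in that direction = a·(0.4226) + b·(-0.9063) = 0.44086.
Apparent dip = arctan|0.44086| = 23.8° (true dip is 32.2°, so apparent ≤ true as expected).

23.8°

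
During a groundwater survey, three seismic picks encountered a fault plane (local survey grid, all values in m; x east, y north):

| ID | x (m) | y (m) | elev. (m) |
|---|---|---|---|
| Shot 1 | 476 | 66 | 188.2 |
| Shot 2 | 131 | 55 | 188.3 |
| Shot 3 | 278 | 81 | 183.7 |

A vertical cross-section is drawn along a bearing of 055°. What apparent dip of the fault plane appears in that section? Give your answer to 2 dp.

Let the plane be z = a·x + b·y + c.
Shot 2−Shot 1: −345a − 11b = 0.1;  Shot 3−Shot 1: −198a + 15b = −4.5.
Solving gives a = 0.00653, b = −0.21383.
Unit vector along 055° is (sin 55°, cos 55°) = (0.8192, 0.5736).
Slope in that direction = a·(0.8192) + b·(0.5736) = −0.11730.
Apparent dip = arctan|0.11730| = 6.69° (true dip is 12.1°, so apparent ≤ true as expected).

6.69°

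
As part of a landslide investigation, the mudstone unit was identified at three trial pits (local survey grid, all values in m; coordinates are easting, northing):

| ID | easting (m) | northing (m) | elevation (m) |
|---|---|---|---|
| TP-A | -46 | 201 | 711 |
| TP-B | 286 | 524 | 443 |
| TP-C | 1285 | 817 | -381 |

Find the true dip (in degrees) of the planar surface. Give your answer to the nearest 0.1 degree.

39.8°

Let the plane be z = a·easting + b·northing + c.
TP-B−TP-A: 332a + 323b = −268;  TP-C−TP-A: 1331a + 616b = −1092.
Solving gives a = −0.83242, b = 0.02589.
Gradient magnitude |∇z| = √(a² + b²) = √(0.69292 + 0.00067) = 0.83282.
True dip = arctan(0.83282) = 39.8°, dipping toward E (azimuth ≈ 092°).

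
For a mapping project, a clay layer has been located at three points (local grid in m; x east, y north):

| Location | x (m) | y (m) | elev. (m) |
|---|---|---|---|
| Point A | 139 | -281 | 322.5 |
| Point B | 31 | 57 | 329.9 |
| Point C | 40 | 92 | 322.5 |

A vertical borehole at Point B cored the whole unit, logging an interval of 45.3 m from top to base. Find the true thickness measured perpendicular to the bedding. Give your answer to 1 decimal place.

41.8 m

Let the plane be z = a·x + b·y + c.
Point B−Point A: −108a + 338b = 7.4;  Point C−Point A: −99a + 373b = 0.
Solving gives a = −0.40460, b = −0.10739.
|∇z| = √(a²+b²) = 0.41861, so dip δ = arctan(0.41861) = 22.71°.
True thickness = vertical thickness × cos δ = 45.3 × cos 22.71° = 41.8 m.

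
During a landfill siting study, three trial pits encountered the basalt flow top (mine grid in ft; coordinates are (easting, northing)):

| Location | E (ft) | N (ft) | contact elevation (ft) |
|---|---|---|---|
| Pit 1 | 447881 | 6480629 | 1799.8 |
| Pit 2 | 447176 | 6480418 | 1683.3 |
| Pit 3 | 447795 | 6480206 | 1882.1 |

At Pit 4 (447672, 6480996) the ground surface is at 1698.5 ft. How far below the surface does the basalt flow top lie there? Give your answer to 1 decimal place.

Let the plane be z = a·E + b·N + c.
Pit 2−Pit 1: −705a − 211b = −116.5;  Pit 3−Pit 1: −86a − 423b = 82.3.
Solving gives a = 0.237958503, b = −0.242941918.
Then c = 1799.8 − a·447881 − b·6480629 = 1469639.15.
At (447672, 6480996): z_contact = 106527.36 − 1574505.60 + 1469639.15 = 1660.91 ft.
Depth below ground = 1698.5 − 1660.91 = 37.6 ft.

37.6 ft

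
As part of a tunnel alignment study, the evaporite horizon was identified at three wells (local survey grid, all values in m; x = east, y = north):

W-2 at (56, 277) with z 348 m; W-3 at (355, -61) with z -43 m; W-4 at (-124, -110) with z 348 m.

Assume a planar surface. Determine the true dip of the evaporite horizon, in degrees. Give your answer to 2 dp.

Let the plane be z = a·x + b·y + c.
W-3−W-2: 299a − 338b = −391;  W-4−W-2: −180a − 387b = 0.
Solving gives a = −0.85706, b = 0.39863.
Gradient magnitude |∇z| = √(a² + b²) = √(0.73456 + 0.15891) = 0.94523.
True dip = arctan(0.94523) = 43.39°, dipping toward ESE (azimuth ≈ 115°).

43.39°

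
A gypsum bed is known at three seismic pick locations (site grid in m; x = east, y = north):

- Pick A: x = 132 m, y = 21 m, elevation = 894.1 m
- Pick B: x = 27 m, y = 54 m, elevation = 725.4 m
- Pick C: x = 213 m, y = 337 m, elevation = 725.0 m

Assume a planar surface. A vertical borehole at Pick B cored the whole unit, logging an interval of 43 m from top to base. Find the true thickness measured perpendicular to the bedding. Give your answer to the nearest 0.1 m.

22.9 m

Let the plane be z = a·x + b·y + c.
Pick B−Pick A: −105a + 33b = −168.7;  Pick C−Pick A: 81a + 316b = −169.1.
Solving gives a = 1.33124, b = −0.87636.
|∇z| = √(a²+b²) = 1.59380, so dip δ = arctan(1.59380) = 57.89°.
True thickness = vertical thickness × cos δ = 43 × cos 57.89° = 22.9 m.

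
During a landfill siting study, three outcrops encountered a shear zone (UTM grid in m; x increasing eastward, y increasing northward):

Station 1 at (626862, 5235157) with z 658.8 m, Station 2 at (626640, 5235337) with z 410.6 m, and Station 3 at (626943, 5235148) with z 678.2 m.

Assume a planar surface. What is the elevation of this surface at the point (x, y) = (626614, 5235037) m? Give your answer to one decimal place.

784.7 m

Let the plane be z = a·x + b·y + c.
Station 2−Station 1: −222a + 180b = −248.2;  Station 3−Station 1: 81a − 9b = 19.4.
Solving gives a = 0.100000000, b = −1.255555556.
Then c = 658.8 − a·626862 − b·5235157 = 6511003.06.
At (626614, 5235037): z = 62661.4 − 6572879.8 + 6511003.06 = 784.7 m.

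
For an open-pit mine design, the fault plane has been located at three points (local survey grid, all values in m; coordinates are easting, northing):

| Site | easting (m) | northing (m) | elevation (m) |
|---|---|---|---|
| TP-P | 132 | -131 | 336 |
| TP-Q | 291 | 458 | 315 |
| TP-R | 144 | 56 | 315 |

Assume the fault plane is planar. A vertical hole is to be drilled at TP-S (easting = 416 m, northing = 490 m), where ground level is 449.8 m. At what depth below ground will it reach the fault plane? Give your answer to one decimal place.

92.6 m

Two edge vectors: TP-P→TP-Q = (159, 589, -21), TP-P→TP-R = (12, 187, -21).
Normal n = (TP-P→TP-Q) × (TP-P→TP-R) = (-8442, 3087, 22665).
So ∂z/∂easting = −n_x/n_z = 0.37247 and ∂z/∂northing = −n_y/n_z = −0.13620.
Intercept c from TP-P: 336 − 49.17 − 17.84 = 268.99.
At (416, 490): z_contact = 154.95 − 66.74 + 268.99 = 357.20 m.
Depth below ground = 449.8 − 357.20 = 92.6 m.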